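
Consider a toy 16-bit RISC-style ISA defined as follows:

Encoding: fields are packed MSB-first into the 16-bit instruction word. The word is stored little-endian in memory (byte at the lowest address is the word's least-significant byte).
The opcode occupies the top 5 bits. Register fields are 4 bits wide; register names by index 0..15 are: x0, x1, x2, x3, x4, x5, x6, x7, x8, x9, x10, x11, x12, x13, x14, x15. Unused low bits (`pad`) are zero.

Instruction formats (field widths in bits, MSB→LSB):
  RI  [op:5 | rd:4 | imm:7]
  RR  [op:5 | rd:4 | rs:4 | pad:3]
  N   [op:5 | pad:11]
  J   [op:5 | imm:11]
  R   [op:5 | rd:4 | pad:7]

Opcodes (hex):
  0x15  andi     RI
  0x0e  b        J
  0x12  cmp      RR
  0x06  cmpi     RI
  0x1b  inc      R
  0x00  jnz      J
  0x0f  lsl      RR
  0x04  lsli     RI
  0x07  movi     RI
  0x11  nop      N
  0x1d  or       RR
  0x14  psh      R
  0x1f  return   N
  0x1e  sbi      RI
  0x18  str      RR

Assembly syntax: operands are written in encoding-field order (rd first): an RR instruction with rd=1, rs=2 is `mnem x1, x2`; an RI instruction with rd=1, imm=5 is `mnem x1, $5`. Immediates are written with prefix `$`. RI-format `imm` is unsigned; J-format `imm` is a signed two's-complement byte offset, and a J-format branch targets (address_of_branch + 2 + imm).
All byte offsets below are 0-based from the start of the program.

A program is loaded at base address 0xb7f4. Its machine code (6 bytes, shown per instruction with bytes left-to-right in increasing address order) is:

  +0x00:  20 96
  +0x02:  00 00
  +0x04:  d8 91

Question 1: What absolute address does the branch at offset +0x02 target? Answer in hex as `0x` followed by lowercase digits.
0xb7f8

off 0x02: read 00 00 as little → 0x0000
  op=0x0000>>11=0x0 ⇒ jnz (J)
  imm: (w>>0)&0x7ff=0x0 → $0
  target = base 0xb7f4 + off 0x02 + 2 + imm 0 = 0xb7f8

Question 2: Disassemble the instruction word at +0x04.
off 0x04: read d8 91 as little → 0x91d8
  top 5b → 0x12 → cmp [RR]
  rd@[10:7]=0x3 ⇒ x3
  rs@[6:3]=0xb ⇒ x11

cmp x3, x11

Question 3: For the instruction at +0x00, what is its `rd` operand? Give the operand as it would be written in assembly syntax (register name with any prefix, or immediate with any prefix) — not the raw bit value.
x12

@+00  little-endian(20 96) = 0x9620
  top 5b → 0x12 → cmp [RR]
  [10:7] rd=12 = x12
  [6:3] rs=4 = x4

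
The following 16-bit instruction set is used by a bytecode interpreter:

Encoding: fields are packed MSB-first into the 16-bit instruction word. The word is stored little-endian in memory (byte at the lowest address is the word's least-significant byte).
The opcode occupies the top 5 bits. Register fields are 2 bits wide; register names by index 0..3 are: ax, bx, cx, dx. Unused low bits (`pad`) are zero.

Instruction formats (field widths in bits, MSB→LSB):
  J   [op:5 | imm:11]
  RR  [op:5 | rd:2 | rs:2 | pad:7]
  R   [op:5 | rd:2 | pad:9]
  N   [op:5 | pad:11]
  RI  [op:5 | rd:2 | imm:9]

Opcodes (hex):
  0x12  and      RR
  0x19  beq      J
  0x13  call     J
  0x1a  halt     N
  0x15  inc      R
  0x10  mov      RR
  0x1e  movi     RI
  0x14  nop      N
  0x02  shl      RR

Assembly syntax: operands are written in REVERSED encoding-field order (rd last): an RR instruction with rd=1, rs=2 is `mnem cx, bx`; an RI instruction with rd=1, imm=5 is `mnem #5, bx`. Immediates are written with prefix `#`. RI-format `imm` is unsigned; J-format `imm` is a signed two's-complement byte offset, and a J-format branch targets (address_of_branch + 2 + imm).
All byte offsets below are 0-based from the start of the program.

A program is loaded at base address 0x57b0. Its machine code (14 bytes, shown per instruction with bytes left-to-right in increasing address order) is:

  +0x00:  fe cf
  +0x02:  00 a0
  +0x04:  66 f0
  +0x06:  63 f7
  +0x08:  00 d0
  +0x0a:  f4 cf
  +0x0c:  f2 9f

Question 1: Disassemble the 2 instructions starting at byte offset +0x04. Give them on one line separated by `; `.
movi #102, ax; movi #355, dx

[04] 66 f0 → 0xf066
  top 5b → 0x1e → movi [RI]
  rd: (w>>9)&0x3=0x0 → ax
  imm: (w>>0)&0x1ff=0x66 → #102
[06] 63 f7 → 0xf763
  top 5b → 0x1e → movi [RI]
  rd: (w>>9)&0x3=0x3 → dx
  imm: (w>>0)&0x1ff=0x163 → #355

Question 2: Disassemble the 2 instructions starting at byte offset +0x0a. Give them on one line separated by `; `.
+0x0a: f4 cf ⇒ word 0xcff4 (little)
  top 5b → 0x19 → beq [J]
  imm: (w>>0)&0x7ff=0x7f4 (s11→-12) → #-12
+0x0c: f2 9f ⇒ word 0x9ff2 (little)
  top 5b → 0x13 → call [J]
  imm: (w>>0)&0x7ff=0x7f2 (s11→-14) → #-14

beq #-12; call #-14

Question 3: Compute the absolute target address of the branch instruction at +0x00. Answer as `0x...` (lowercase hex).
off 0x00: read fe cf as little → 0xcffe
  top 5b → 0x19 → beq [J]
  [10:0] imm=2046 (s11→-2) = #-2
  target = base 0x57b0 + off 0x00 + 2 + imm -2 = 0x57b0

0x57b0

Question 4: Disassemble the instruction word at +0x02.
nop

off 0x02: read 00 a0 as little → 0xa000
  top 5b → 0x14 → nop [N]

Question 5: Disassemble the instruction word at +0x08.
+0x08: 00 d0 ⇒ word 0xd000 (little)
  top 5b → 0x1a → halt [N]

halt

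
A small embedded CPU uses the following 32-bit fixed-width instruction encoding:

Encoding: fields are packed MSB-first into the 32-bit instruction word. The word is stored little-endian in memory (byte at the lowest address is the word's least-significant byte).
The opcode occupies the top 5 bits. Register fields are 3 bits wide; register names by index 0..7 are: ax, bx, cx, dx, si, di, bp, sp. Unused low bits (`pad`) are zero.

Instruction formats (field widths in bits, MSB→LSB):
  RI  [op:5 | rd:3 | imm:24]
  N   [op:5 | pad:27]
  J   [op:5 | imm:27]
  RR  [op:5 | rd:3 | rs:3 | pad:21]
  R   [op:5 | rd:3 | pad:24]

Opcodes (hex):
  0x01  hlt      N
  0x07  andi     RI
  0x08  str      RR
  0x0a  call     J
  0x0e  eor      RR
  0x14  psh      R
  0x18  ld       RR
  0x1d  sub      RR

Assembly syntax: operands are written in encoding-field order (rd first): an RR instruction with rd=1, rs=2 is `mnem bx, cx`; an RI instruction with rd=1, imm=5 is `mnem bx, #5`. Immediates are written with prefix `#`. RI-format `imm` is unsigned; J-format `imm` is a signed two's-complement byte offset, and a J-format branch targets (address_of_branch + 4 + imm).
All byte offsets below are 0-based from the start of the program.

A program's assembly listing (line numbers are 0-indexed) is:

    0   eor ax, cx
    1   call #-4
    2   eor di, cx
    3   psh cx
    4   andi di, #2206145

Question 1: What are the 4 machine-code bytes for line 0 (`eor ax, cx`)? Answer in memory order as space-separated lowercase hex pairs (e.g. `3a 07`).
line 0 (eor): pack op=0xe:5|rd=0:3|rs=2:3|pad=0:21 = 0x70400000; little→ 00 00 40 70

00 00 40 70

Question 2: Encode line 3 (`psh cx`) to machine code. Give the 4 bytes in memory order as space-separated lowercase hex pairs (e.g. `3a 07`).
00 00 00 a2

3. psh fields op=0x14:5|rd=2:3|pad=0:24 → word a2000000h → 00 00 00 a2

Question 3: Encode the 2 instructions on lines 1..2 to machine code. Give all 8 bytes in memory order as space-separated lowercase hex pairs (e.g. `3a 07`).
1. call fields op=0xa:5|imm=-4:27 → word 57fffffch → fc ff ff 57
2. eor fields op=0xe:5|rd=5:3|rs=2:3|pad=0:21 → word 75400000h → 00 00 40 75

fc ff ff 57 00 00 40 75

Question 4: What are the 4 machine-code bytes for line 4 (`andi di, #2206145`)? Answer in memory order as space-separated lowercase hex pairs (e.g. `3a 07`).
c1 a9 21 3d

L4: andi op=0x7:5|rd=5:3|imm=2206145:24 ⇒ 0x3d21a9c1 ⇒ little c1 a9 21 3d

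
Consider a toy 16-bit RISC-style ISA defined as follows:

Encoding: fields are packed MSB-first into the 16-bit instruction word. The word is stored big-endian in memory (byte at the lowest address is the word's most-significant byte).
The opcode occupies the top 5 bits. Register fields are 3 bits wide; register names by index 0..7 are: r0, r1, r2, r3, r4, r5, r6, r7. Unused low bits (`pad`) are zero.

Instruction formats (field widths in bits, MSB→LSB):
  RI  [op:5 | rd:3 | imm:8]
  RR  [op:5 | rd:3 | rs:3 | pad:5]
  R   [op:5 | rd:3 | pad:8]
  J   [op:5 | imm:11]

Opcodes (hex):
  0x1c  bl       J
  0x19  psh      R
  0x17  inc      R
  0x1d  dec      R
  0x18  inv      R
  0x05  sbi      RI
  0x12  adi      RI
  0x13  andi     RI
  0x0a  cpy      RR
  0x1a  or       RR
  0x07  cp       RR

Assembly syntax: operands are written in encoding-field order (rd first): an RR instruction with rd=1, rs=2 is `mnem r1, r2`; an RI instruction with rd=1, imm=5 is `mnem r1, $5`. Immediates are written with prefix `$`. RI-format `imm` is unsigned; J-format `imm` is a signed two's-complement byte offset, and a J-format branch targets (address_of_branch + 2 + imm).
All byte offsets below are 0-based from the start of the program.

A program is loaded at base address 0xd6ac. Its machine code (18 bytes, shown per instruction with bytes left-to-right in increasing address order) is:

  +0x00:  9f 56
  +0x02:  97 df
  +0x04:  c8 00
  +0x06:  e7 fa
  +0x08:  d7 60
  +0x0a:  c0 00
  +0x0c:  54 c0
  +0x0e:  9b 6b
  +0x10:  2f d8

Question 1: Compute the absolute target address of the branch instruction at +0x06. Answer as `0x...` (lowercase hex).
[06] e7 fa → 0xe7fa
  opcode bits[15:11]=0x1c: bl/J
  imm: (w>>0)&0x7ff=0x7fa (s11→-6) → $-6
  target = base 0xd6ac + off 0x06 + 2 + imm -6 = 0xd6ae

0xd6ae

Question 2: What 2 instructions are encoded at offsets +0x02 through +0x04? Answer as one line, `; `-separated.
adi r7, $223; psh r0

+0x02: 97 df ⇒ word 0x97df (big)
  top 5b → 0x12 → adi [RI]
  rd@[10:8]=0x7 ⇒ r7
  imm@[7:0]=0xdf ⇒ $223
+0x04: c8 00 ⇒ word 0xc800 (big)
  top 5b → 0x19 → psh [R]
  rd@[10:8]=0x0 ⇒ r0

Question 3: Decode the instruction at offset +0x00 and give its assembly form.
andi r7, $86

@+00  big-endian(9f 56) = 0x9f56
  op=0x9f56>>11=0x13 ⇒ andi (RI)
  rd@[10:8]=0x7 ⇒ r7
  imm@[7:0]=0x56 ⇒ $86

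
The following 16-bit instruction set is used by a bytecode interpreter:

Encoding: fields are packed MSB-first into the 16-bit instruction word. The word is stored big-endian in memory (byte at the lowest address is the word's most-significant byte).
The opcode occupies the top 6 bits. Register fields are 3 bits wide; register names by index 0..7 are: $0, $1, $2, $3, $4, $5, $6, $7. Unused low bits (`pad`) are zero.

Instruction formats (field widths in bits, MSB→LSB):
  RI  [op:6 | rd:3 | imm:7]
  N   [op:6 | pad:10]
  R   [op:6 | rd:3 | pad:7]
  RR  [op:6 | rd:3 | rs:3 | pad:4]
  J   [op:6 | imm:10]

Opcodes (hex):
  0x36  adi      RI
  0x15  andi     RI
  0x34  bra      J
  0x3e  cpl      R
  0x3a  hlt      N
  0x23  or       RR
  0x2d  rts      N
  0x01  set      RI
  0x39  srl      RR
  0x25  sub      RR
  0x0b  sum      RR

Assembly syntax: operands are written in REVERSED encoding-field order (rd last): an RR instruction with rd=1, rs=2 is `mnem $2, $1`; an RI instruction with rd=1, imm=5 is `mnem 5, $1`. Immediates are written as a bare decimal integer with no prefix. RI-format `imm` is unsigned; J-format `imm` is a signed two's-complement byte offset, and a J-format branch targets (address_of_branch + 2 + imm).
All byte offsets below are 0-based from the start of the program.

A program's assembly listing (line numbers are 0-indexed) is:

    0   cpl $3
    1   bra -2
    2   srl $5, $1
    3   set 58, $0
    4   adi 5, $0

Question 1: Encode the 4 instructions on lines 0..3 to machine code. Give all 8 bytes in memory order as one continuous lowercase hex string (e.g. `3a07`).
f980d3fee4d0043a

L0: cpl op=0x3e:6|rd=3:3|pad=0:7 ⇒ 0xf980 ⇒ big f9 80
L1: bra op=0x34:6|imm=-2:10 ⇒ 0xd3fe ⇒ big d3 fe
L2: srl op=0x39:6|rd=1:3|rs=5:3|pad=0:4 ⇒ 0xe4d0 ⇒ big e4 d0
L3: set op=0x1:6|rd=0:3|imm=58:7 ⇒ 0x043a ⇒ big 04 3a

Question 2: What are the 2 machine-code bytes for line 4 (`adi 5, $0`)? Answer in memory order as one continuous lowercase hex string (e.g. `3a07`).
d805

L4: adi op=0x36:6|rd=0:3|imm=5:7 ⇒ 0xd805 ⇒ big d8 05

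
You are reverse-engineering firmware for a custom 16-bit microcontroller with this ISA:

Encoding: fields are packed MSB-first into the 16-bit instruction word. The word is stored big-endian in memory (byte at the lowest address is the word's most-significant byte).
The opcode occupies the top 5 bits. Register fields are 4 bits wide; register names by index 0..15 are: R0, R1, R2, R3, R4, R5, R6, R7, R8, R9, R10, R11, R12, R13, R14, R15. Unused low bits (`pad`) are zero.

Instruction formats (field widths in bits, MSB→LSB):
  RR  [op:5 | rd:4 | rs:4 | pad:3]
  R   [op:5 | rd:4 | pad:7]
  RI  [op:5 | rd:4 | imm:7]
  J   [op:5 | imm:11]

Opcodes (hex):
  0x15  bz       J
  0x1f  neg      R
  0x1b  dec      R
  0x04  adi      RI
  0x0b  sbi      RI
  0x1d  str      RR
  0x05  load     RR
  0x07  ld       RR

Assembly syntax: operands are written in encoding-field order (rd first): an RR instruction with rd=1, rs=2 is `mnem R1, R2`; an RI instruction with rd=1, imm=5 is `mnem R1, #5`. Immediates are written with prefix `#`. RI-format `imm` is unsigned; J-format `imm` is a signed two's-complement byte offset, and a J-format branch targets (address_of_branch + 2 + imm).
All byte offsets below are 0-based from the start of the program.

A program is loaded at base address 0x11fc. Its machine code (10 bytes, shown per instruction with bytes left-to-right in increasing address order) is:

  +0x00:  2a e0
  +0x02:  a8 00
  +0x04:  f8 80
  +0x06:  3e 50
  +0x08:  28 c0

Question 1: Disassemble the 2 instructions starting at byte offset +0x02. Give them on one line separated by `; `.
[02] a8 00 → 0xa800
  op=0xa800>>11=0x15 ⇒ bz (J)
  imm: (w>>0)&0x7ff=0x0 → #0
[04] f8 80 → 0xf880
  op=0xf880>>11=0x1f ⇒ neg (R)
  rd: (w>>7)&0xf=0x1 → R1

bz #0; neg R1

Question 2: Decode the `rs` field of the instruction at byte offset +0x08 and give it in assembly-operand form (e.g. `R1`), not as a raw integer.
off 0x08: read 28 c0 as big → 0x28c0
  opcode bits[15:11]=0x5: load/RR
  rd@[10:7]=0x1 ⇒ R1
  rs@[6:3]=0x8 ⇒ R8

R8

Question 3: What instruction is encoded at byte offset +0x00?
load R5, R12

+0x00: 2a e0 ⇒ word 0x2ae0 (big)
  op=0x2ae0>>11=0x5 ⇒ load (RR)
  [10:7] rd=5 = R5
  [6:3] rs=12 = R12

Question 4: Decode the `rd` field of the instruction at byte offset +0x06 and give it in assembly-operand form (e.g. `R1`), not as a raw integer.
R12

+0x06: 3e 50 ⇒ word 0x3e50 (big)
  top 5b → 0x7 → ld [RR]
  [10:7] rd=12 = R12
  [6:3] rs=10 = R10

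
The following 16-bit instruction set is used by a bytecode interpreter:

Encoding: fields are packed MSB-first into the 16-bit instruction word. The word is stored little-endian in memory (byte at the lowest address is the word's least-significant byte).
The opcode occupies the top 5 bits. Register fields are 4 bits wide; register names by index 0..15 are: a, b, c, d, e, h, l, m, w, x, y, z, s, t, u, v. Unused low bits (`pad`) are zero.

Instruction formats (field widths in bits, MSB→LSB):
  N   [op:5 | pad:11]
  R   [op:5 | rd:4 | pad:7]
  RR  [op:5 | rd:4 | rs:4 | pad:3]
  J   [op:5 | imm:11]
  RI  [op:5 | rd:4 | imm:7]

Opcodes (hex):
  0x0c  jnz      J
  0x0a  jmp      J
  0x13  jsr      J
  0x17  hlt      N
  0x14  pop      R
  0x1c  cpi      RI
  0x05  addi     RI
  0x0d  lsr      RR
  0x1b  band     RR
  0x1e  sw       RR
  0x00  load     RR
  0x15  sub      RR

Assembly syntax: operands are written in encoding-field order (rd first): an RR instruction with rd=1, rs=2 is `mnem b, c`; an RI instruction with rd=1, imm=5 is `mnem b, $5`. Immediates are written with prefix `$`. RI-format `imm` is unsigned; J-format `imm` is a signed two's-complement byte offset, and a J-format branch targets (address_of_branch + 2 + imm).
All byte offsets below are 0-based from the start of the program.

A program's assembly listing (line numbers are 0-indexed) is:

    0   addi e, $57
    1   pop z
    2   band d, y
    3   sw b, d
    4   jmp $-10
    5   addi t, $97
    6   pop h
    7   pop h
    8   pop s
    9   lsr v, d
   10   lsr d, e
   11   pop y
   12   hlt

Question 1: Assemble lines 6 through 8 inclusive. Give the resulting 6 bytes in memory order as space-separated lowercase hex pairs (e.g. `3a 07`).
line 6 (pop): pack op=0x14:5|rd=5:4|pad=0:7 = 0xa280; little→ 80 a2
line 7 (pop): pack op=0x14:5|rd=5:4|pad=0:7 = 0xa280; little→ 80 a2
line 8 (pop): pack op=0x14:5|rd=12:4|pad=0:7 = 0xa600; little→ 00 a6

80 a2 80 a2 00 a6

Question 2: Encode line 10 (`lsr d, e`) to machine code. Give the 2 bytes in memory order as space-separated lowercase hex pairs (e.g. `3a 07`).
a0 69

L10: lsr op=0xd:5|rd=3:4|rs=4:4|pad=0:3 ⇒ 0x69a0 ⇒ little a0 69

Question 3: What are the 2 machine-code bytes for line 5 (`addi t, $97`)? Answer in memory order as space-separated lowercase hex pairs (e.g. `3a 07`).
e1 2e

L5: addi op=0x5:5|rd=13:4|imm=97:7 ⇒ 0x2ee1 ⇒ little e1 2e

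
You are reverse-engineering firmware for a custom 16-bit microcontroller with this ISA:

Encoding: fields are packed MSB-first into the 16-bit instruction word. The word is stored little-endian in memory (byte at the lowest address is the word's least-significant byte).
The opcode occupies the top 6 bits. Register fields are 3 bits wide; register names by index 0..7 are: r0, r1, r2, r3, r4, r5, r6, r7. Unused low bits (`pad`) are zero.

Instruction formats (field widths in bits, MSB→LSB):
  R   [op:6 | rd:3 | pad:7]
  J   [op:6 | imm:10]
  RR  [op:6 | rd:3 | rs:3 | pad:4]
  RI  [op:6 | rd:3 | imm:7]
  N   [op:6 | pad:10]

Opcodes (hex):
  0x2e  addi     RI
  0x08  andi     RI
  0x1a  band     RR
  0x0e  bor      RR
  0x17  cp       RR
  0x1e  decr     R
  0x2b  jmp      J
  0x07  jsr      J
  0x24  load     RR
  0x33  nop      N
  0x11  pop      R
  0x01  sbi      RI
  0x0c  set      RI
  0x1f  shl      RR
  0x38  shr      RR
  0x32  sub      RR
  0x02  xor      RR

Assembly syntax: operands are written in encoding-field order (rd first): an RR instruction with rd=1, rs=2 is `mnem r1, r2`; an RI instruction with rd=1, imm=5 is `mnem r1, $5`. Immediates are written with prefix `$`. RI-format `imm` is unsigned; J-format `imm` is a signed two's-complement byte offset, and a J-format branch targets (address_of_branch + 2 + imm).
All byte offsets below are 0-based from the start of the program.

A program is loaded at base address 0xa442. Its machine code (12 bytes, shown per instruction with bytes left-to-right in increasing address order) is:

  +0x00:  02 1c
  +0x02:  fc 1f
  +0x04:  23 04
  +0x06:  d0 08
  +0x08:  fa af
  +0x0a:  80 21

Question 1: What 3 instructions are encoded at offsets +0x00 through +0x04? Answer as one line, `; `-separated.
jsr $2; jsr $-4; sbi r0, $35

@+00  little-endian(02 1c) = 0x1c02
  op=0x1c02>>10=0x7 ⇒ jsr (J)
  imm@[9:0]=0x2 ⇒ $2
@+02  little-endian(fc 1f) = 0x1ffc
  op=0x1ffc>>10=0x7 ⇒ jsr (J)
  imm@[9:0]=0x3fc (s10→-4) ⇒ $-4
@+04  little-endian(23 04) = 0x0423
  op=0x0423>>10=0x1 ⇒ sbi (RI)
  rd@[9:7]=0x0 ⇒ r0
  imm@[6:0]=0x23 ⇒ $35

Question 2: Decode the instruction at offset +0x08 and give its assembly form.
jmp $-6

off 0x08: read fa af as little → 0xaffa
  top 6b → 0x2b → jmp [J]
  [9:0] imm=1018 (s10→-6) = $-6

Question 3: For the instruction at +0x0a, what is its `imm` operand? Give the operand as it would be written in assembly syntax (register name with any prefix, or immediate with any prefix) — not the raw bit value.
@+0a  little-endian(80 21) = 0x2180
  opcode bits[15:10]=0x8: andi/RI
  [9:7] rd=3 = r3
  [6:0] imm=0 = $0

$0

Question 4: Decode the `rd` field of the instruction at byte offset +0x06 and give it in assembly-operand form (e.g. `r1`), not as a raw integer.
@+06  little-endian(d0 08) = 0x08d0
  op=0x08d0>>10=0x2 ⇒ xor (RR)
  [9:7] rd=1 = r1
  [6:4] rs=5 = r5

r1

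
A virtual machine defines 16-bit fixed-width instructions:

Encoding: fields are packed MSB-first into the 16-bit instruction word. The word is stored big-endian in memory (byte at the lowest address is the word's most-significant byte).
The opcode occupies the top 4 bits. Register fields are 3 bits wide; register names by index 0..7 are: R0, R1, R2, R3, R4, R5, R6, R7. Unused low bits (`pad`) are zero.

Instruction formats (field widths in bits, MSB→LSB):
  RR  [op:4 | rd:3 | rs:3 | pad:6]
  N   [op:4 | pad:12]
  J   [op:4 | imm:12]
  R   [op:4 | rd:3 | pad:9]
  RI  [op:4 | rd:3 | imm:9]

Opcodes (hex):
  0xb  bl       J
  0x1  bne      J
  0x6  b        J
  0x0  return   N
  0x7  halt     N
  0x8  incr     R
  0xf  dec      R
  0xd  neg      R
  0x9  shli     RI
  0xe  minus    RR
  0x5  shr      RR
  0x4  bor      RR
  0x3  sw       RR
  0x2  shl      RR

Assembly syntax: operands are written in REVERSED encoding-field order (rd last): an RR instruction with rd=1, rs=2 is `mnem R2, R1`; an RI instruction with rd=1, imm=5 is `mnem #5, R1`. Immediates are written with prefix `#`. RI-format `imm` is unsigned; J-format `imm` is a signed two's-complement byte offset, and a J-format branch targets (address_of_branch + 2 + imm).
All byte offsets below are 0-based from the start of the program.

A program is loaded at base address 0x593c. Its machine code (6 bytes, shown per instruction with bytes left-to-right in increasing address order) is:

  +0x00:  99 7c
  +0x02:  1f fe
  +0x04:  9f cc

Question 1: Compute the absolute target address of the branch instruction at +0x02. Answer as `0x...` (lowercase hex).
0x593e

@+02  big-endian(1f fe) = 0x1ffe
  top 4b → 0x1 → bne [J]
  imm@[11:0]=0xffe (s12→-2) ⇒ #-2
  target = base 0x593c + off 0x02 + 2 + imm -2 = 0x593e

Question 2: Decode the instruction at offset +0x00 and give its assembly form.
off 0x00: read 99 7c as big → 0x997c
  opcode bits[15:12]=0x9: shli/RI
  rd: (w>>9)&0x7=0x4 → R4
  imm: (w>>0)&0x1ff=0x17c → #380

shli #380, R4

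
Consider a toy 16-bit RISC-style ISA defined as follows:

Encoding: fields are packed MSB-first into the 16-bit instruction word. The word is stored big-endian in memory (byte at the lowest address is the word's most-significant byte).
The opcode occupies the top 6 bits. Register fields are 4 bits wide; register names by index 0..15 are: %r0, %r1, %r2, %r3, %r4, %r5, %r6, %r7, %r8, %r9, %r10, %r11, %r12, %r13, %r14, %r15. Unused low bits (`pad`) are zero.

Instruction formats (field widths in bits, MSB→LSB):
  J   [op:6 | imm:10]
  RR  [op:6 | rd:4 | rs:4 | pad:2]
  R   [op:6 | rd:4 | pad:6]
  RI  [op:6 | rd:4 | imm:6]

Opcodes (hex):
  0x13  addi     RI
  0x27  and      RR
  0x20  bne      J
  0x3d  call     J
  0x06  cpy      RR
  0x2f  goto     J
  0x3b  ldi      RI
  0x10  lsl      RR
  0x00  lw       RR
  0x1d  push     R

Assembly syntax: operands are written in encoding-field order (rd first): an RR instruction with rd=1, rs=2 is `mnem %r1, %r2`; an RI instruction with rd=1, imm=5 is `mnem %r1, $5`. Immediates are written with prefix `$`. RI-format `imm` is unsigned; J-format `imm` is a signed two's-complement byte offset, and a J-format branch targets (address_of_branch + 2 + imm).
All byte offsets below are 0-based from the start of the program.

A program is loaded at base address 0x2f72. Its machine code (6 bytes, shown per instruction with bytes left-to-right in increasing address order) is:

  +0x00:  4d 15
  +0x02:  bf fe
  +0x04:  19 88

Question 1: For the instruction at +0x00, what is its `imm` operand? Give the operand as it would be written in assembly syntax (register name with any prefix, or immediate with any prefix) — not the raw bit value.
+0x00: 4d 15 ⇒ word 0x4d15 (big)
  top 6b → 0x13 → addi [RI]
  rd@[9:6]=0x4 ⇒ %r4
  imm@[5:0]=0x15 ⇒ $21

$21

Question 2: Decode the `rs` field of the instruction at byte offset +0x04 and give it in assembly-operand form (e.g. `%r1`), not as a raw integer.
%r2

+0x04: 19 88 ⇒ word 0x1988 (big)
  op=0x1988>>10=0x6 ⇒ cpy (RR)
  rd: (w>>6)&0xf=0x6 → %r6
  rs: (w>>2)&0xf=0x2 → %r2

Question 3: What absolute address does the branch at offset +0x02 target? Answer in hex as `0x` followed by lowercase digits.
off 0x02: read bf fe as big → 0xbffe
  top 6b → 0x2f → goto [J]
  imm@[9:0]=0x3fe (s10→-2) ⇒ $-2
  target = base 0x2f72 + off 0x02 + 2 + imm -2 = 0x2f74

0x2f74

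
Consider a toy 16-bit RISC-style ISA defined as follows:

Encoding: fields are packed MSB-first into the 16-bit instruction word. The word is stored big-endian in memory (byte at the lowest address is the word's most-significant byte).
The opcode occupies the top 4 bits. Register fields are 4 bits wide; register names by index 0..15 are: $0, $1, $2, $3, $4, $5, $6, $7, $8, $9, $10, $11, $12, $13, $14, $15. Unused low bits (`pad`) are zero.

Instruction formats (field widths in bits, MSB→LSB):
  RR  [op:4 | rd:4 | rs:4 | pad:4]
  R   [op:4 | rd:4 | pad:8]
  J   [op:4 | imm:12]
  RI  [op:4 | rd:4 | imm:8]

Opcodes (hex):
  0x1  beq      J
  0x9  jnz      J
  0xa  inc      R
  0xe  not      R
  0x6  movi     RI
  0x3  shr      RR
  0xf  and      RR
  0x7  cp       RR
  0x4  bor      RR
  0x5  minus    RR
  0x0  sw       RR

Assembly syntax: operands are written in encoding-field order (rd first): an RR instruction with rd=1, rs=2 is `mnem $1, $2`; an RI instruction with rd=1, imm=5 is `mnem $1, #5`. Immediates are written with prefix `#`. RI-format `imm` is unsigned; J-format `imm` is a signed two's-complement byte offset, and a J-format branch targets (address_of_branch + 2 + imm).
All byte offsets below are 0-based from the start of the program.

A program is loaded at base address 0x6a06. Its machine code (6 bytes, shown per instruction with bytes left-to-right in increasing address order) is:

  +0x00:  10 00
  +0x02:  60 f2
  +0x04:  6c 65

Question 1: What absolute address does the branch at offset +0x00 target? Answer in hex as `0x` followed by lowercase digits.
0x6a08

+0x00: 10 00 ⇒ word 0x1000 (big)
  top 4b → 0x1 → beq [J]
  imm: (w>>0)&0xfff=0x0 → #0
  target = base 0x6a06 + off 0x00 + 2 + imm 0 = 0x6a08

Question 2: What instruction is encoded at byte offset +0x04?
movi $12, #101

off 0x04: read 6c 65 as big → 0x6c65
  op=0x6c65>>12=0x6 ⇒ movi (RI)
  rd: (w>>8)&0xf=0xc → $12
  imm: (w>>0)&0xff=0x65 → #101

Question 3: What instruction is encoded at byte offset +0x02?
movi $0, #242

[02] 60 f2 → 0x60f2
  top 4b → 0x6 → movi [RI]
  [11:8] rd=0 = $0
  [7:0] imm=242 = #242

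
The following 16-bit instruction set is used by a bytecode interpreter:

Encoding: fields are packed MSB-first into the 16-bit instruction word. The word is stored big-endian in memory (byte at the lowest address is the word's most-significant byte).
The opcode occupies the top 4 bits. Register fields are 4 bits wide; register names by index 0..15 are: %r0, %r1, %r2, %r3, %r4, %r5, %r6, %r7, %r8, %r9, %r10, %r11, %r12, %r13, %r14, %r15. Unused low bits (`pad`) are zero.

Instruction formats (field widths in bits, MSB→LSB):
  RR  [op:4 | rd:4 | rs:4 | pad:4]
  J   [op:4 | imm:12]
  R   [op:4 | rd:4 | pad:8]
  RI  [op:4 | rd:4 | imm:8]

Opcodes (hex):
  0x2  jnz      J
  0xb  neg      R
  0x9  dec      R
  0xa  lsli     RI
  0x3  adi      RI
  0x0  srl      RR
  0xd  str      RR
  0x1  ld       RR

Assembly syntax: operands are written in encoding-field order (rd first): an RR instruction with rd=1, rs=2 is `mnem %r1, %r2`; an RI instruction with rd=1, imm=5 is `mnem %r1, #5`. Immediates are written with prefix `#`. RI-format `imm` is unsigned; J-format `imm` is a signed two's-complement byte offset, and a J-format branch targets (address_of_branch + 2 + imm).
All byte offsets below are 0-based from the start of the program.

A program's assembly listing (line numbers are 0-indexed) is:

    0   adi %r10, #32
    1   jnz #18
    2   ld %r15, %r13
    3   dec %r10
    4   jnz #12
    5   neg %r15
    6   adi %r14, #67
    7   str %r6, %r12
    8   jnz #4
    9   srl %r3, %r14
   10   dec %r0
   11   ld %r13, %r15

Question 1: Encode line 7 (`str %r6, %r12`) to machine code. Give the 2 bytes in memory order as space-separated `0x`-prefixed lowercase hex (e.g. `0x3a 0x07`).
0xd6 0xc0

L7: str op=0xd:4|rd=6:4|rs=12:4|pad=0:4 ⇒ 0xd6c0 ⇒ big d6 c0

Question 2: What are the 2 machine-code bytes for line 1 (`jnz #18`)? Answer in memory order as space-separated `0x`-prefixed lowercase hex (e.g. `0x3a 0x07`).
0x20 0x12

line 1 (jnz): pack op=0x2:4|imm=18:12 = 0x2012; big→ 20 12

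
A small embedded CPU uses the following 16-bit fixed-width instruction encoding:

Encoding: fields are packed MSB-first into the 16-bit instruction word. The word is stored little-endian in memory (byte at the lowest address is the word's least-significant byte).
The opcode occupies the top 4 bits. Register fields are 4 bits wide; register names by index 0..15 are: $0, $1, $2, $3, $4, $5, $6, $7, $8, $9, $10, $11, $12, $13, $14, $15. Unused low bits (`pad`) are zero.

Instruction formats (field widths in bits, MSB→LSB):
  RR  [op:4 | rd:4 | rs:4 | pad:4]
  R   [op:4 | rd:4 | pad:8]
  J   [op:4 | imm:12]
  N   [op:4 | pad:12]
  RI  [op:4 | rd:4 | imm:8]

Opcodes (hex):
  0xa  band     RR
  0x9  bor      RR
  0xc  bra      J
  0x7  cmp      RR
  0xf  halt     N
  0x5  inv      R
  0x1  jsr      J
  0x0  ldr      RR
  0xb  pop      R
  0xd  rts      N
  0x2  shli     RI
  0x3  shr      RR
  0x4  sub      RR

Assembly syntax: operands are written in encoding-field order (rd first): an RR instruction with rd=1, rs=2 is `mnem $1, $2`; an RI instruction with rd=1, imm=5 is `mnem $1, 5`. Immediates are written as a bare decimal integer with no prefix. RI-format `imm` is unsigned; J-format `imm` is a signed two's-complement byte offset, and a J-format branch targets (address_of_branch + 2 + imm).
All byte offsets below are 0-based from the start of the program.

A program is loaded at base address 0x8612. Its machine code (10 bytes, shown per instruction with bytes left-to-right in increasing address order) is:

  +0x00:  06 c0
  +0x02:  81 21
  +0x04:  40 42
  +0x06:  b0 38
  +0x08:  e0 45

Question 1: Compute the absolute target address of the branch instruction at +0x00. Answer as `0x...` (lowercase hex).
0x861a

@+00  little-endian(06 c0) = 0xc006
  top 4b → 0xc → bra [J]
  imm@[11:0]=0x6 ⇒ 6
  target = base 0x8612 + off 0x00 + 2 + imm 6 = 0x861a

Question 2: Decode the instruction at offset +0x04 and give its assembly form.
sub $2, $4

[04] 40 42 → 0x4240
  opcode bits[15:12]=0x4: sub/RR
  rd@[11:8]=0x2 ⇒ $2
  rs@[7:4]=0x4 ⇒ $4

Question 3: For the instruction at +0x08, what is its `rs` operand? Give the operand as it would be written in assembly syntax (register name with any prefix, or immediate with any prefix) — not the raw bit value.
off 0x08: read e0 45 as little → 0x45e0
  opcode bits[15:12]=0x4: sub/RR
  rd: (w>>8)&0xf=0x5 → $5
  rs: (w>>4)&0xf=0xe → $14

$14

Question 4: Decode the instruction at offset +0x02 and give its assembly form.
shli $1, 129

[02] 81 21 → 0x2181
  op=0x2181>>12=0x2 ⇒ shli (RI)
  [11:8] rd=1 = $1
  [7:0] imm=129 = 129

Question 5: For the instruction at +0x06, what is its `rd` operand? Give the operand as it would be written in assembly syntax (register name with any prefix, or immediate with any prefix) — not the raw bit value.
@+06  little-endian(b0 38) = 0x38b0
  opcode bits[15:12]=0x3: shr/RR
  [11:8] rd=8 = $8
  [7:4] rs=11 = $11

$8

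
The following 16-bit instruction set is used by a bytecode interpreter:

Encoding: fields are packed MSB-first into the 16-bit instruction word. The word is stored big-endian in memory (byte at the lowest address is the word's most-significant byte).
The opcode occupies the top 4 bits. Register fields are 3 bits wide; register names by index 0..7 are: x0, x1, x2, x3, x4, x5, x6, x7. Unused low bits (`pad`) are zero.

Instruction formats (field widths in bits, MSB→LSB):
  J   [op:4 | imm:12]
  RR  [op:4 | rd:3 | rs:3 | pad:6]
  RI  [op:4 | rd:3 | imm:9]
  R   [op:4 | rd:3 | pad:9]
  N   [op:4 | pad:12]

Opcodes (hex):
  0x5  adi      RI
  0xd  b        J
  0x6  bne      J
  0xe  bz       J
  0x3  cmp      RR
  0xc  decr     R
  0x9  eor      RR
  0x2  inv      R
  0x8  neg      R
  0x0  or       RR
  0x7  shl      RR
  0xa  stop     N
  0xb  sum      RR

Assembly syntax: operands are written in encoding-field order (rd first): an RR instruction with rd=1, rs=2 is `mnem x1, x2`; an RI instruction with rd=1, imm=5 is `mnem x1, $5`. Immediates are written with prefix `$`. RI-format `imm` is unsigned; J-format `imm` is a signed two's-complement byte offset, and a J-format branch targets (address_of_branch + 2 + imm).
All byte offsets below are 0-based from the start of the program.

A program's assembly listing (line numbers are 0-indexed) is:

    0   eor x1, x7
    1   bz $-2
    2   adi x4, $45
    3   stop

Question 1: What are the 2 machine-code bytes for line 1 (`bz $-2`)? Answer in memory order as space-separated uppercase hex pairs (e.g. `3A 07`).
EF FE

1. bz fields op=0xe:4|imm=-2:12 → word effeh → ef fe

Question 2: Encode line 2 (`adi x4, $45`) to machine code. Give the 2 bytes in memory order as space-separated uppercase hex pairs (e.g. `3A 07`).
58 2D

line 2 (adi): pack op=0x5:4|rd=4:3|imm=45:9 = 0x582d; big→ 58 2d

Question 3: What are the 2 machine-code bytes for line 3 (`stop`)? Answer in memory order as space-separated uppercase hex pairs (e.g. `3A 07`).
line 3 (stop): pack op=0xa:4|pad=0:12 = 0xa000; big→ a0 00

A0 00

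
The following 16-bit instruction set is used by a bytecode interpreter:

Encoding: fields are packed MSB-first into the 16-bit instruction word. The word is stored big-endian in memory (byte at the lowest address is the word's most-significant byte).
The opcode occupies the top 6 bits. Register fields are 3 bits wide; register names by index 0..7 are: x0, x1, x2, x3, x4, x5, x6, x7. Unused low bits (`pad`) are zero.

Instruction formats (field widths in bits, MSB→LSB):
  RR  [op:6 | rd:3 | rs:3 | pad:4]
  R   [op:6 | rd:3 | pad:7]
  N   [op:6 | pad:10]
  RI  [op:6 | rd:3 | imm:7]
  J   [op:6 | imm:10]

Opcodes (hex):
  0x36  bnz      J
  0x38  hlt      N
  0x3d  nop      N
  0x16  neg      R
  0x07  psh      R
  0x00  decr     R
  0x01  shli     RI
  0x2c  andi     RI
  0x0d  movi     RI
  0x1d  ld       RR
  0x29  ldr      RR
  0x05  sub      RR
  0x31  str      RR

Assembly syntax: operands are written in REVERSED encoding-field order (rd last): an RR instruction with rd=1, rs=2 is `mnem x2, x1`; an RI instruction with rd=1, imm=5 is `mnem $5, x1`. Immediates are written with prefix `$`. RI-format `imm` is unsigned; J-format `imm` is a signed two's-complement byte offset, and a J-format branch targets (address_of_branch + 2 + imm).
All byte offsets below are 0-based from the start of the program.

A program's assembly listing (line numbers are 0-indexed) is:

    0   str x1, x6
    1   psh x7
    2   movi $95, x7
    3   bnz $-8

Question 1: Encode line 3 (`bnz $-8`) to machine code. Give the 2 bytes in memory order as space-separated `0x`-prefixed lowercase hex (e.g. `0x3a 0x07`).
0xdb 0xf8

line 3 (bnz): pack op=0x36:6|imm=-8:10 = 0xdbf8; big→ db f8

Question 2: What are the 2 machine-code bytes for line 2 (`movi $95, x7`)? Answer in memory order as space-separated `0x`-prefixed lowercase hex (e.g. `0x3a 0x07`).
L2: movi op=0xd:6|rd=7:3|imm=95:7 ⇒ 0x37df ⇒ big 37 df

0x37 0xdf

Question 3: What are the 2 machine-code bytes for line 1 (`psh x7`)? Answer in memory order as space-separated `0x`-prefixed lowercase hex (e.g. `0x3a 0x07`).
0x1f 0x80

L1: psh op=0x7:6|rd=7:3|pad=0:7 ⇒ 0x1f80 ⇒ big 1f 80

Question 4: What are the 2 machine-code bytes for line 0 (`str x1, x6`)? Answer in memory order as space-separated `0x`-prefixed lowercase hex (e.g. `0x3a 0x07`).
L0: str op=0x31:6|rd=6:3|rs=1:3|pad=0:4 ⇒ 0xc710 ⇒ big c7 10

0xc7 0x10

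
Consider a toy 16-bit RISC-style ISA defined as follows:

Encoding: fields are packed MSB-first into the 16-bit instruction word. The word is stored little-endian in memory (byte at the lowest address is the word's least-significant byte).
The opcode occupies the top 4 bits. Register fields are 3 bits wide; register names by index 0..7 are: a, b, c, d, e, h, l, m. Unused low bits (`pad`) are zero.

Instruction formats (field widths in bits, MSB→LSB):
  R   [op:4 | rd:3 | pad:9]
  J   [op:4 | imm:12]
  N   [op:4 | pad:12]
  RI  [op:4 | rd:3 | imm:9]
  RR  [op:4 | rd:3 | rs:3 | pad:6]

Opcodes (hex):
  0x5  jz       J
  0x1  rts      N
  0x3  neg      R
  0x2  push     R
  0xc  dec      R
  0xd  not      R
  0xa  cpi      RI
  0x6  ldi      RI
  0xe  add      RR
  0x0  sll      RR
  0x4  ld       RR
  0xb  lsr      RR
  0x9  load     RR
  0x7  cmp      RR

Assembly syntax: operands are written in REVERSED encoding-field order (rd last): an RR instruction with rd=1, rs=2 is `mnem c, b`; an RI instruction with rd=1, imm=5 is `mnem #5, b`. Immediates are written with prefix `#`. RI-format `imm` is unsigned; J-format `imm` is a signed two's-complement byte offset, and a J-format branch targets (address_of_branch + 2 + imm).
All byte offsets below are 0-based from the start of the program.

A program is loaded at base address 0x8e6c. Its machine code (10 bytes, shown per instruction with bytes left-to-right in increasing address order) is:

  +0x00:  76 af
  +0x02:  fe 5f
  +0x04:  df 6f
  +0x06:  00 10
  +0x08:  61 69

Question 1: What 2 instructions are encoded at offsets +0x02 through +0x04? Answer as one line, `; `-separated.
jz #-2; ldi #479, m

off 0x02: read fe 5f as little → 0x5ffe
  top 4b → 0x5 → jz [J]
  imm: (w>>0)&0xfff=0xffe (s12→-2) → #-2
off 0x04: read df 6f as little → 0x6fdf
  top 4b → 0x6 → ldi [RI]
  rd: (w>>9)&0x7=0x7 → m
  imm: (w>>0)&0x1ff=0x1df → #479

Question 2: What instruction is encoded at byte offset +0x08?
ldi #353, e

[08] 61 69 → 0x6961
  opcode bits[15:12]=0x6: ldi/RI
  rd@[11:9]=0x4 ⇒ e
  imm@[8:0]=0x161 ⇒ #353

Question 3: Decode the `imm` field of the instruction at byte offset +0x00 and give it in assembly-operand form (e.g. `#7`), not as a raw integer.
#374

[00] 76 af → 0xaf76
  op=0xaf76>>12=0xa ⇒ cpi (RI)
  rd@[11:9]=0x7 ⇒ m
  imm@[8:0]=0x176 ⇒ #374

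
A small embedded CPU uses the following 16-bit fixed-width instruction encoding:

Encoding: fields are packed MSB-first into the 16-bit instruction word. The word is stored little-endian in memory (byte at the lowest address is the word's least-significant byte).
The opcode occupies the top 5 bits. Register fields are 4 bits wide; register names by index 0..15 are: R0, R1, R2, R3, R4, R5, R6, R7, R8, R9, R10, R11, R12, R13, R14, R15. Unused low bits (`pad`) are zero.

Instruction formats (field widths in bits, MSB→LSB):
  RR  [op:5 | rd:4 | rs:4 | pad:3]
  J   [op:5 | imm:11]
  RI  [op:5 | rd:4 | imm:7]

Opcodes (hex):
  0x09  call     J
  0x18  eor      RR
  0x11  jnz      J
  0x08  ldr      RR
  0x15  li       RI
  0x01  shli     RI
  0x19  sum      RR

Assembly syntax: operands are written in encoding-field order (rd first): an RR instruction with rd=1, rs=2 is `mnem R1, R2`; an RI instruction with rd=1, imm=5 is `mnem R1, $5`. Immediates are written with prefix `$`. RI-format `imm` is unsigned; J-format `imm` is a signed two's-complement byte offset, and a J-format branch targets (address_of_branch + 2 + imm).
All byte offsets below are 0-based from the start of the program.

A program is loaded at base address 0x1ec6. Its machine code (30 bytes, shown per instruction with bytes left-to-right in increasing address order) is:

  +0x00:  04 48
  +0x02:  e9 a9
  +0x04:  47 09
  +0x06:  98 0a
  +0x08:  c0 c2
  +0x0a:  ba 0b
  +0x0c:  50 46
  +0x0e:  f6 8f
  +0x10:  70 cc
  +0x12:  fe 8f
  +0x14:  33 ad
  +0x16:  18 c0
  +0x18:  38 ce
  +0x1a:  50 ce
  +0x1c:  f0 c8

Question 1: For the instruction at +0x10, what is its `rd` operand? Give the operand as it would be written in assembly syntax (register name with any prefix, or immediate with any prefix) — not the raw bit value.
+0x10: 70 cc ⇒ word 0xcc70 (little)
  op=0xcc70>>11=0x19 ⇒ sum (RR)
  rd@[10:7]=0x8 ⇒ R8
  rs@[6:3]=0xe ⇒ R14

R8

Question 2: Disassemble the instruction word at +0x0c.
off 0x0c: read 50 46 as little → 0x4650
  opcode bits[15:11]=0x8: ldr/RR
  rd@[10:7]=0xc ⇒ R12
  rs@[6:3]=0xa ⇒ R10

ldr R12, R10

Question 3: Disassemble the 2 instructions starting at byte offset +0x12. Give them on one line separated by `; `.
jnz $-2; li R10, $51

@+12  little-endian(fe 8f) = 0x8ffe
  op=0x8ffe>>11=0x11 ⇒ jnz (J)
  [10:0] imm=2046 (s11→-2) = $-2
@+14  little-endian(33 ad) = 0xad33
  op=0xad33>>11=0x15 ⇒ li (RI)
  [10:7] rd=10 = R10
  [6:0] imm=51 = $51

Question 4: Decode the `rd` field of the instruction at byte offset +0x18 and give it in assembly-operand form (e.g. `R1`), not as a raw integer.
+0x18: 38 ce ⇒ word 0xce38 (little)
  top 5b → 0x19 → sum [RR]
  rd: (w>>7)&0xf=0xc → R12
  rs: (w>>3)&0xf=0x7 → R7

R12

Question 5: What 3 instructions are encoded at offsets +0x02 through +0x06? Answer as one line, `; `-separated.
@+02  little-endian(e9 a9) = 0xa9e9
  top 5b → 0x15 → li [RI]
  [10:7] rd=3 = R3
  [6:0] imm=105 = $105
@+04  little-endian(47 09) = 0x0947
  top 5b → 0x1 → shli [RI]
  [10:7] rd=2 = R2
  [6:0] imm=71 = $71
@+06  little-endian(98 0a) = 0x0a98
  top 5b → 0x1 → shli [RI]
  [10:7] rd=5 = R5
  [6:0] imm=24 = $24

li R3, $105; shli R2, $71; shli R5, $24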